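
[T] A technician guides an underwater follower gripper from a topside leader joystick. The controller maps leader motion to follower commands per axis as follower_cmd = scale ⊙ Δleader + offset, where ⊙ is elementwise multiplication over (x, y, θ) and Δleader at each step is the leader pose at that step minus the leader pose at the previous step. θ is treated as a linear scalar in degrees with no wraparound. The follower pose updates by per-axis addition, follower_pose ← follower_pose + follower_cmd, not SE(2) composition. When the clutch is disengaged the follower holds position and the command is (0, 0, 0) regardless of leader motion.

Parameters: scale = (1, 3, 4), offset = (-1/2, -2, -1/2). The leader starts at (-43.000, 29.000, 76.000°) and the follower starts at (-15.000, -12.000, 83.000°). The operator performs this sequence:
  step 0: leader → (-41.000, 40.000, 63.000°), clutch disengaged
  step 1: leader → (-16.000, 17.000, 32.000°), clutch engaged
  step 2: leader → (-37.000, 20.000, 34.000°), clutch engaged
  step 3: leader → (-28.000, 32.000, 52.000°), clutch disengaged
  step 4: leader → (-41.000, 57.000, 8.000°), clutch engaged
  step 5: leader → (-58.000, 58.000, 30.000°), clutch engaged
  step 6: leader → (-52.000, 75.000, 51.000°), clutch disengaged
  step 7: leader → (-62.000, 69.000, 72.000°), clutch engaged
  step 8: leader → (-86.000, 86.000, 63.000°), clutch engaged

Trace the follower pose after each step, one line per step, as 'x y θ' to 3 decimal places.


-15.000 -12.000 83.000
9.500 -83.000 -41.500
-12.000 -76.000 -34.000
-12.000 -76.000 -34.000
-25.500 -3.000 -210.500
-43.000 -2.000 -123.000
-43.000 -2.000 -123.000
-53.500 -22.000 -39.500
-78.000 27.000 -76.000

step 0: Δleader=(2.000, 11.000, -13.000°), disengaged; cmd=(0,0,0) → follower holds at (-15.000, -12.000, 83.000°)
step 1: Δleader=(25.000, -23.000, -31.000°), engaged; cmd=(24.500, -71.000, -124.500°) → follower=(9.500, -83.000, -41.500°)
step 2: Δleader=(-21.000, 3.000, 2.000°), engaged; cmd=(-21.500, 7.000, 7.500°) → follower=(-12.000, -76.000, -34.000°)
step 3: Δleader=(9.000, 12.000, 18.000°), disengaged; cmd=(0,0,0) → follower holds at (-12.000, -76.000, -34.000°)
step 4: Δleader=(-13.000, 25.000, -44.000°), engaged; cmd=(-13.500, 73.000, -176.500°) → follower=(-25.500, -3.000, -210.500°)
step 5: Δleader=(-17.000, 1.000, 22.000°), engaged; cmd=(-17.500, 1.000, 87.500°) → follower=(-43.000, -2.000, -123.000°)
step 6: Δleader=(6.000, 17.000, 21.000°), disengaged; cmd=(0,0,0) → follower holds at (-43.000, -2.000, -123.000°)
step 7: Δleader=(-10.000, -6.000, 21.000°), engaged; cmd=(-10.500, -20.000, 83.500°) → follower=(-53.500, -22.000, -39.500°)
step 8: Δleader=(-24.000, 17.000, -9.000°), engaged; cmd=(-24.500, 49.000, -36.500°) → follower=(-78.000, 27.000, -76.000°)


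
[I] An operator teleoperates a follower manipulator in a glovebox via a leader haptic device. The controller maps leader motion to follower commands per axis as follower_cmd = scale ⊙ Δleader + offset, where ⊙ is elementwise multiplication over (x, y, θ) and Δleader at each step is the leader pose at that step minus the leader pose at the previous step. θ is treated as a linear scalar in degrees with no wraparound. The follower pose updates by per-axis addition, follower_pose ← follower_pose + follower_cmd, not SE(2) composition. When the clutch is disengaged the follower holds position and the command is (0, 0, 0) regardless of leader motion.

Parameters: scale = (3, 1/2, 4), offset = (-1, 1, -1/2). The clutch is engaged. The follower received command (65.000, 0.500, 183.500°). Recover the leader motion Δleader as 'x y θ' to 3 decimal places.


axis x: (65.000 − -1) / (3) = 22.000
axis y: (0.500 − 1) / (1/2) = -1.000
axis θ: (183.500 − -1/2) / (4) = 46.000

22.000 -1.000 46.000


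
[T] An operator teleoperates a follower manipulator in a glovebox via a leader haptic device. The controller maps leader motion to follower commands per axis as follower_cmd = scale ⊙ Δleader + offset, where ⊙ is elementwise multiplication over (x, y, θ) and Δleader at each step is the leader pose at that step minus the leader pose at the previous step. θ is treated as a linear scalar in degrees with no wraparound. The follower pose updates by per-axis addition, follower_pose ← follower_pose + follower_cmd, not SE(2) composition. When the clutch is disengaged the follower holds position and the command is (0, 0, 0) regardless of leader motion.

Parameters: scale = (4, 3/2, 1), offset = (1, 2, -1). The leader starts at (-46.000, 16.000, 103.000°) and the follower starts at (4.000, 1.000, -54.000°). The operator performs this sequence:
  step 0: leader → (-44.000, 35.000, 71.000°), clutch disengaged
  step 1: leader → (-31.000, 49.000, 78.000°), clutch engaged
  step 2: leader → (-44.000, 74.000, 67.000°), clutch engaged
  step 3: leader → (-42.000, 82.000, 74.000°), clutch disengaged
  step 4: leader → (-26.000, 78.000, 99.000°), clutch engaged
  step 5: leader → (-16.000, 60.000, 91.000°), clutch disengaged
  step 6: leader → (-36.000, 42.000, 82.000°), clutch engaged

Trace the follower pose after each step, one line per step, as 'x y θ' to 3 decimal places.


step 0: Δleader=(2.000, 19.000, -32.000°), disengaged; cmd=(0,0,0) → follower holds at (4.000, 1.000, -54.000°)
step 1: Δleader=(13.000, 14.000, 7.000°), engaged; cmd=(53.000, 23.000, 6.000°) → follower=(57.000, 24.000, -48.000°)
step 2: Δleader=(-13.000, 25.000, -11.000°), engaged; cmd=(-51.000, 39.500, -12.000°) → follower=(6.000, 63.500, -60.000°)
step 3: Δleader=(2.000, 8.000, 7.000°), disengaged; cmd=(0,0,0) → follower holds at (6.000, 63.500, -60.000°)
step 4: Δleader=(16.000, -4.000, 25.000°), engaged; cmd=(65.000, -4.000, 24.000°) → follower=(71.000, 59.500, -36.000°)
step 5: Δleader=(10.000, -18.000, -8.000°), disengaged; cmd=(0,0,0) → follower holds at (71.000, 59.500, -36.000°)
step 6: Δleader=(-20.000, -18.000, -9.000°), engaged; cmd=(-79.000, -25.000, -10.000°) → follower=(-8.000, 34.500, -46.000°)

4.000 1.000 -54.000
57.000 24.000 -48.000
6.000 63.500 -60.000
6.000 63.500 -60.000
71.000 59.500 -36.000
71.000 59.500 -36.000
-8.000 34.500 -46.000


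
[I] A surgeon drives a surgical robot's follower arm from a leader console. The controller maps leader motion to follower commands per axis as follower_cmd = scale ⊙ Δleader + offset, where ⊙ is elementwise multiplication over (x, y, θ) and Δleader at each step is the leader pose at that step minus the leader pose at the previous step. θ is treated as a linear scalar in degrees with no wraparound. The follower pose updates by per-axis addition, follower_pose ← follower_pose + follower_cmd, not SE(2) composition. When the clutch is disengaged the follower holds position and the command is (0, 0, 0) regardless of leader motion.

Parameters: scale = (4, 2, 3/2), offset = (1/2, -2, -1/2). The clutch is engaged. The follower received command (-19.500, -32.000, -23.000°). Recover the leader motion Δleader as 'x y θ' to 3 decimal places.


-5.000 -15.000 -15.000

axis x: (-19.500 − 1/2) / (4) = -5.000
axis y: (-32.000 − -2) / (2) = -15.000
axis θ: (-23.000 − -1/2) / (3/2) = -15.000


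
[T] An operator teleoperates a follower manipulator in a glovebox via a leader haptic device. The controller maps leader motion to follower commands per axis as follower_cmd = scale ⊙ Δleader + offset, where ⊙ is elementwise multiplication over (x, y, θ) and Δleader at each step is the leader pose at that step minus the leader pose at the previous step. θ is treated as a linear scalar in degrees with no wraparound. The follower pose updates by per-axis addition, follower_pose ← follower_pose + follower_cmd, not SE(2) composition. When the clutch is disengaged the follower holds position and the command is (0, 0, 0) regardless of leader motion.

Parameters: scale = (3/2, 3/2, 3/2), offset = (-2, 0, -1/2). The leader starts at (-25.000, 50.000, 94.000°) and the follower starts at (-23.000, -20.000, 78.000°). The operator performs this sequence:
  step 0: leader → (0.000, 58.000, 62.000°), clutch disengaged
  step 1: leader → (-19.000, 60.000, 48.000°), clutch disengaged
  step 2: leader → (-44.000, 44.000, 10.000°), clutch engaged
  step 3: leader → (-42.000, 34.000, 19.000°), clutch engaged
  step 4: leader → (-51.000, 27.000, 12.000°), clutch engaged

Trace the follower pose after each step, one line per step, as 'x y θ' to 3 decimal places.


step 0: Δleader=(25.000, 8.000, -32.000°), disengaged; cmd=(0,0,0) → follower holds at (-23.000, -20.000, 78.000°)
step 1: Δleader=(-19.000, 2.000, -14.000°), disengaged; cmd=(0,0,0) → follower holds at (-23.000, -20.000, 78.000°)
step 2: Δleader=(-25.000, -16.000, -38.000°), engaged; cmd=(-39.500, -24.000, -57.500°) → follower=(-62.500, -44.000, 20.500°)
step 3: Δleader=(2.000, -10.000, 9.000°), engaged; cmd=(1.000, -15.000, 13.000°) → follower=(-61.500, -59.000, 33.500°)
step 4: Δleader=(-9.000, -7.000, -7.000°), engaged; cmd=(-15.500, -10.500, -11.000°) → follower=(-77.000, -69.500, 22.500°)

-23.000 -20.000 78.000
-23.000 -20.000 78.000
-62.500 -44.000 20.500
-61.500 -59.000 33.500
-77.000 -69.500 22.500


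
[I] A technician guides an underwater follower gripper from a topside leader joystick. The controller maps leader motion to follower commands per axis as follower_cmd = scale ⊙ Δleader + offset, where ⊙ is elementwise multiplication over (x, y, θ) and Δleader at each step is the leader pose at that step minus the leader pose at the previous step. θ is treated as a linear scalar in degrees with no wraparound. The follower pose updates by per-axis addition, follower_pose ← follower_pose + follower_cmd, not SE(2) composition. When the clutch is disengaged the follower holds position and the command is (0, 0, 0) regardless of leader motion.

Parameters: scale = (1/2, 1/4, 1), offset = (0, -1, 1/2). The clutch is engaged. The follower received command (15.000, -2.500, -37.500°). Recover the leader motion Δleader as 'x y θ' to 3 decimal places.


axis x: (15.000 − 0) / (1/2) = 30.000
axis y: (-2.500 − -1) / (1/4) = -6.000
axis θ: (-37.500 − 1/2) / (1) = -38.000

30.000 -6.000 -38.000


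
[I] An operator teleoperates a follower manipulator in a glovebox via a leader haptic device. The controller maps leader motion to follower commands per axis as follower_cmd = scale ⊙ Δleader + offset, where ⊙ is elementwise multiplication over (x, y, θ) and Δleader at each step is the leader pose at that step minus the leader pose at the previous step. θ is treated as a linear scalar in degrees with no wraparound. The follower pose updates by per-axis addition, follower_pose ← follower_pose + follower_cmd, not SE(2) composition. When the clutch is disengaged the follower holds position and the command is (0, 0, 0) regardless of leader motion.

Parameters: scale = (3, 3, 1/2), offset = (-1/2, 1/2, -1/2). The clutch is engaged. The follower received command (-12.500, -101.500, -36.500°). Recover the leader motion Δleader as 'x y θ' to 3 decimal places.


axis x: (-12.500 − -1/2) / (3) = -4.000
axis y: (-101.500 − 1/2) / (3) = -34.000
axis θ: (-36.500 − -1/2) / (1/2) = -72.000

-4.000 -34.000 -72.000


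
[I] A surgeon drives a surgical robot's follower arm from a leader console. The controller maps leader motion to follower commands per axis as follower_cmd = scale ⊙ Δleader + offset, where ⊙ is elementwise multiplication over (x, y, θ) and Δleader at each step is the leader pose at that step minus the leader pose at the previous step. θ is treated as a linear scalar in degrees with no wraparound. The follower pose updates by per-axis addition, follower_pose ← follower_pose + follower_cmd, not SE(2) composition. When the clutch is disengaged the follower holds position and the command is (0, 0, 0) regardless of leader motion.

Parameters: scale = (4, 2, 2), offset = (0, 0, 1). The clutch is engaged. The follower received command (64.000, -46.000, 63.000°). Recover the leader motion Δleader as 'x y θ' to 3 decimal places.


16.000 -23.000 31.000

axis x: (64.000 − 0) / (4) = 16.000
axis y: (-46.000 − 0) / (2) = -23.000
axis θ: (63.000 − 1) / (2) = 31.000


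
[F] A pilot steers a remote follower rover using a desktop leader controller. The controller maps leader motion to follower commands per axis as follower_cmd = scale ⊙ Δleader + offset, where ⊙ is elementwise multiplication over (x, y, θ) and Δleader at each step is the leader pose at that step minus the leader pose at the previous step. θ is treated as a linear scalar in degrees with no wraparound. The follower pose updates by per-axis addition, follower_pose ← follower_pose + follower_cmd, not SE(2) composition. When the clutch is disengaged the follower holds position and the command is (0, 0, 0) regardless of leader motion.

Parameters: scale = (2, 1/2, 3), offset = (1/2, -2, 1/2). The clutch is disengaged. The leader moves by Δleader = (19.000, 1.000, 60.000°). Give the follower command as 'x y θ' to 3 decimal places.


clutch disengaged → follower holds; cmd = (0, 0, 0)

0.000 0.000 0.000


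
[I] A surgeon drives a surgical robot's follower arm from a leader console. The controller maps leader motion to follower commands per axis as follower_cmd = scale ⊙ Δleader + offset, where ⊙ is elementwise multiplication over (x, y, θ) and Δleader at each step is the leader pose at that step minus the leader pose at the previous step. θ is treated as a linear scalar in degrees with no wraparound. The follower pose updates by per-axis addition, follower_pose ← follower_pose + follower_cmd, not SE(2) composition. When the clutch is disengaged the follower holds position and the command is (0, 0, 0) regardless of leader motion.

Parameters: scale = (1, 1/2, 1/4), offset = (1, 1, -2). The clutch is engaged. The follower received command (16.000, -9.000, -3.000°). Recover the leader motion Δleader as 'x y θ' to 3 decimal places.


15.000 -20.000 -4.000

axis x: (16.000 − 1) / (1) = 15.000
axis y: (-9.000 − 1) / (1/2) = -20.000
axis θ: (-3.000 − -2) / (1/4) = -4.000


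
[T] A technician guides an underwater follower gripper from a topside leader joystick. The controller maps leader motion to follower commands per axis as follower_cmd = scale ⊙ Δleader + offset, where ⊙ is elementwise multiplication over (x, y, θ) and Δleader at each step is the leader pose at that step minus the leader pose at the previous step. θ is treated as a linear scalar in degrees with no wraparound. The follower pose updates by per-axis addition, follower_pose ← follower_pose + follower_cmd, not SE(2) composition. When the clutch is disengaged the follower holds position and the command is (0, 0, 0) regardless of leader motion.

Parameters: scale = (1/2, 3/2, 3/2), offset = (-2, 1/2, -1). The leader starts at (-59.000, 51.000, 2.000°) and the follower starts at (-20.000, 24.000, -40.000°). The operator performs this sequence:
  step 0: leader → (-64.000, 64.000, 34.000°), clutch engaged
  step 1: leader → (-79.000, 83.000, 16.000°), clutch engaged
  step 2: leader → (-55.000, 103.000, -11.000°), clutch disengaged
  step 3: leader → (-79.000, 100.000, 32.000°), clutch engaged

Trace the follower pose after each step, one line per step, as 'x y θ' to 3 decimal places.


step 0: Δleader=(-5.000, 13.000, 32.000°), engaged; cmd=(-4.500, 20.000, 47.000°) → follower=(-24.500, 44.000, 7.000°)
step 1: Δleader=(-15.000, 19.000, -18.000°), engaged; cmd=(-9.500, 29.000, -28.000°) → follower=(-34.000, 73.000, -21.000°)
step 2: Δleader=(24.000, 20.000, -27.000°), disengaged; cmd=(0,0,0) → follower holds at (-34.000, 73.000, -21.000°)
step 3: Δleader=(-24.000, -3.000, 43.000°), engaged; cmd=(-14.000, -4.000, 63.500°) → follower=(-48.000, 69.000, 42.500°)

-24.500 44.000 7.000
-34.000 73.000 -21.000
-34.000 73.000 -21.000
-48.000 69.000 42.500


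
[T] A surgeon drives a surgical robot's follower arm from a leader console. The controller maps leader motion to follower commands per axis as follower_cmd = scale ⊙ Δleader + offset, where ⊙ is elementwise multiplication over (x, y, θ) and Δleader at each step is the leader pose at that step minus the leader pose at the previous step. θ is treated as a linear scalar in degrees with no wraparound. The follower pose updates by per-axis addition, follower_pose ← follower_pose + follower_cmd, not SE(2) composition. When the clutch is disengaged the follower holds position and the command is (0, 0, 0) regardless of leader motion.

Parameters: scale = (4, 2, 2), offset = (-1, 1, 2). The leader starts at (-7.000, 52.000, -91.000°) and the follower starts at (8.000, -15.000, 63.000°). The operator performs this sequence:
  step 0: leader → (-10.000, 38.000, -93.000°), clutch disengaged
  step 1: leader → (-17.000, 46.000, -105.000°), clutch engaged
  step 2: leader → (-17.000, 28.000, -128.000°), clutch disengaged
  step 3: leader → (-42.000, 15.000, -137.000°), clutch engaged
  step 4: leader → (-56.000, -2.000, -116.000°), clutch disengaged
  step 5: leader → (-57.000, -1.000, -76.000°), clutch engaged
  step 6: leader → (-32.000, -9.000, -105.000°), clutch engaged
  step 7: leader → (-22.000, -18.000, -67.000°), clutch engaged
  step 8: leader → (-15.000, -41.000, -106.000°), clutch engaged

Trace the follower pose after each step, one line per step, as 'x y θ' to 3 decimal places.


8.000 -15.000 63.000
-21.000 2.000 41.000
-21.000 2.000 41.000
-122.000 -23.000 25.000
-122.000 -23.000 25.000
-127.000 -20.000 107.000
-28.000 -35.000 51.000
11.000 -52.000 129.000
38.000 -97.000 53.000

step 0: Δleader=(-3.000, -14.000, -2.000°), disengaged; cmd=(0,0,0) → follower holds at (8.000, -15.000, 63.000°)
step 1: Δleader=(-7.000, 8.000, -12.000°), engaged; cmd=(-29.000, 17.000, -22.000°) → follower=(-21.000, 2.000, 41.000°)
step 2: Δleader=(0.000, -18.000, -23.000°), disengaged; cmd=(0,0,0) → follower holds at (-21.000, 2.000, 41.000°)
step 3: Δleader=(-25.000, -13.000, -9.000°), engaged; cmd=(-101.000, -25.000, -16.000°) → follower=(-122.000, -23.000, 25.000°)
step 4: Δleader=(-14.000, -17.000, 21.000°), disengaged; cmd=(0,0,0) → follower holds at (-122.000, -23.000, 25.000°)
step 5: Δleader=(-1.000, 1.000, 40.000°), engaged; cmd=(-5.000, 3.000, 82.000°) → follower=(-127.000, -20.000, 107.000°)
step 6: Δleader=(25.000, -8.000, -29.000°), engaged; cmd=(99.000, -15.000, -56.000°) → follower=(-28.000, -35.000, 51.000°)
step 7: Δleader=(10.000, -9.000, 38.000°), engaged; cmd=(39.000, -17.000, 78.000°) → follower=(11.000, -52.000, 129.000°)
step 8: Δleader=(7.000, -23.000, -39.000°), engaged; cmd=(27.000, -45.000, -76.000°) → follower=(38.000, -97.000, 53.000°)


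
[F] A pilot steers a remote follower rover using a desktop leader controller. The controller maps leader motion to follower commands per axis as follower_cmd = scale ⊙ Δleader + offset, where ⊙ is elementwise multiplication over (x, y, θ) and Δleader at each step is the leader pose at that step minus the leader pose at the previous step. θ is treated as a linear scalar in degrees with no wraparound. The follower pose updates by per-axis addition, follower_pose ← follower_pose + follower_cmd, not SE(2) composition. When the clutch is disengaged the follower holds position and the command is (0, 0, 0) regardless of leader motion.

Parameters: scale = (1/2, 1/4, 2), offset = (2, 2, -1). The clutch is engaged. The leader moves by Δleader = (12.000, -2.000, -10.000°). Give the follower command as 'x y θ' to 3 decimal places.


axis x: 1/2·12.000 + 2 = 8.000
axis y: 1/4·-2.000 + 2 = 1.500
axis θ: 2·-10.000 + -1 = -21.000

8.000 1.500 -21.000


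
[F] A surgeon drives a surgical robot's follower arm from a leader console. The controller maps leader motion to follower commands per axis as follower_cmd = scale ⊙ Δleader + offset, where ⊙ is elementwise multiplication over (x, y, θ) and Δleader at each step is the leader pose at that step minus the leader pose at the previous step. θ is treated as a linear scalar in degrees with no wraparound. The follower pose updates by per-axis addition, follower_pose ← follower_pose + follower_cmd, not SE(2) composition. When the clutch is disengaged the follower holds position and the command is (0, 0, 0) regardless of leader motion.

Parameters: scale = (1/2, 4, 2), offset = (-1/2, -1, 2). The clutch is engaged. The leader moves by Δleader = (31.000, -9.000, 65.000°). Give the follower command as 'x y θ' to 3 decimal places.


axis x: 1/2·31.000 + -1/2 = 15.000
axis y: 4·-9.000 + -1 = -37.000
axis θ: 2·65.000 + 2 = 132.000

15.000 -37.000 132.000


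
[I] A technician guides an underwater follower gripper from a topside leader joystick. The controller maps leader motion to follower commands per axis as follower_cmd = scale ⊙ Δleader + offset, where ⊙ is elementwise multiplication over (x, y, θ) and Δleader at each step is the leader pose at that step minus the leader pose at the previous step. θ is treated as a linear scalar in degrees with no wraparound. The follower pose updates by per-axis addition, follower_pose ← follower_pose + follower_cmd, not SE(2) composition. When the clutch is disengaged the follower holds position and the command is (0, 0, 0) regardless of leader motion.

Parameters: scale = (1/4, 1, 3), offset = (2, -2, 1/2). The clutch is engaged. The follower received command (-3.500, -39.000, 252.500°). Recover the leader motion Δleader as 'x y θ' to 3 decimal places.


-22.000 -37.000 84.000

axis x: (-3.500 − 2) / (1/4) = -22.000
axis y: (-39.000 − -2) / (1) = -37.000
axis θ: (252.500 − 1/2) / (3) = 84.000


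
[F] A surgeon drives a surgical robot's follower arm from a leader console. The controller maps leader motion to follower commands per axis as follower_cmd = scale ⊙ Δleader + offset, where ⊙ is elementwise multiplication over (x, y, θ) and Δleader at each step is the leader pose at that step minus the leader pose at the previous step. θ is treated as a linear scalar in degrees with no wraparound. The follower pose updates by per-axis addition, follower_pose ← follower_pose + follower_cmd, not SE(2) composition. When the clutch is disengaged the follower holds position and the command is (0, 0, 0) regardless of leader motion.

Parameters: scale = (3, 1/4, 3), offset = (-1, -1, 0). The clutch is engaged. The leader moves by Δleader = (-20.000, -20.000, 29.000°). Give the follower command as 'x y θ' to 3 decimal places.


axis x: 3·-20.000 + -1 = -61.000
axis y: 1/4·-20.000 + -1 = -6.000
axis θ: 3·29.000 + 0 = 87.000

-61.000 -6.000 87.000


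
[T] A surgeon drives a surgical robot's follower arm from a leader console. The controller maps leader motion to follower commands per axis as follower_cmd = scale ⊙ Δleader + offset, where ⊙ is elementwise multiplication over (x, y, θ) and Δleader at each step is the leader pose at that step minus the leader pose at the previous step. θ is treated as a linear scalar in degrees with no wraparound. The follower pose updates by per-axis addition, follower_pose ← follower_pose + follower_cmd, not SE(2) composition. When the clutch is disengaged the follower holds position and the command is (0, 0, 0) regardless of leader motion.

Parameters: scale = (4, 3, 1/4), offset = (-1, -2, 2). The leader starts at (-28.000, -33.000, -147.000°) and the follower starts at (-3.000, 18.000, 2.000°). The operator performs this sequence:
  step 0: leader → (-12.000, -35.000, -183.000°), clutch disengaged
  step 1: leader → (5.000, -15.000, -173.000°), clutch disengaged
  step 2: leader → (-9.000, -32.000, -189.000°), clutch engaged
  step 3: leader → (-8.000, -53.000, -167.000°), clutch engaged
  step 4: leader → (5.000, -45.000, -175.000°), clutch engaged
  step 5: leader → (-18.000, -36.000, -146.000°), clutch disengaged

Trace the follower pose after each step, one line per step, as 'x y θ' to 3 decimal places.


-3.000 18.000 2.000
-3.000 18.000 2.000
-60.000 -35.000 0.000
-57.000 -100.000 7.500
-6.000 -78.000 7.500
-6.000 -78.000 7.500

step 0: Δleader=(16.000, -2.000, -36.000°), disengaged; cmd=(0,0,0) → follower holds at (-3.000, 18.000, 2.000°)
step 1: Δleader=(17.000, 20.000, 10.000°), disengaged; cmd=(0,0,0) → follower holds at (-3.000, 18.000, 2.000°)
step 2: Δleader=(-14.000, -17.000, -16.000°), engaged; cmd=(-57.000, -53.000, -2.000°) → follower=(-60.000, -35.000, 0.000°)
step 3: Δleader=(1.000, -21.000, 22.000°), engaged; cmd=(3.000, -65.000, 7.500°) → follower=(-57.000, -100.000, 7.500°)
step 4: Δleader=(13.000, 8.000, -8.000°), engaged; cmd=(51.000, 22.000, 0.000°) → follower=(-6.000, -78.000, 7.500°)
step 5: Δleader=(-23.000, 9.000, 29.000°), disengaged; cmd=(0,0,0) → follower holds at (-6.000, -78.000, 7.500°)


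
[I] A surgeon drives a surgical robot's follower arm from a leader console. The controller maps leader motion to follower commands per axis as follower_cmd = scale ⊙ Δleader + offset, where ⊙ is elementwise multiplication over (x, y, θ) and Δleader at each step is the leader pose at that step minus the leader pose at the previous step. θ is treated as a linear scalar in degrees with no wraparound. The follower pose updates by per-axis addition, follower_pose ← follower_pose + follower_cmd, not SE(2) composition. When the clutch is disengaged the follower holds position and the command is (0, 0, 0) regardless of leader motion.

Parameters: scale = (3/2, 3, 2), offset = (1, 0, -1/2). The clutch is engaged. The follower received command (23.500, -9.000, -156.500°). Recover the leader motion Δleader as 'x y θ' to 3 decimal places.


15.000 -3.000 -78.000

axis x: (23.500 − 1) / (3/2) = 15.000
axis y: (-9.000 − 0) / (3) = -3.000
axis θ: (-156.500 − -1/2) / (2) = -78.000


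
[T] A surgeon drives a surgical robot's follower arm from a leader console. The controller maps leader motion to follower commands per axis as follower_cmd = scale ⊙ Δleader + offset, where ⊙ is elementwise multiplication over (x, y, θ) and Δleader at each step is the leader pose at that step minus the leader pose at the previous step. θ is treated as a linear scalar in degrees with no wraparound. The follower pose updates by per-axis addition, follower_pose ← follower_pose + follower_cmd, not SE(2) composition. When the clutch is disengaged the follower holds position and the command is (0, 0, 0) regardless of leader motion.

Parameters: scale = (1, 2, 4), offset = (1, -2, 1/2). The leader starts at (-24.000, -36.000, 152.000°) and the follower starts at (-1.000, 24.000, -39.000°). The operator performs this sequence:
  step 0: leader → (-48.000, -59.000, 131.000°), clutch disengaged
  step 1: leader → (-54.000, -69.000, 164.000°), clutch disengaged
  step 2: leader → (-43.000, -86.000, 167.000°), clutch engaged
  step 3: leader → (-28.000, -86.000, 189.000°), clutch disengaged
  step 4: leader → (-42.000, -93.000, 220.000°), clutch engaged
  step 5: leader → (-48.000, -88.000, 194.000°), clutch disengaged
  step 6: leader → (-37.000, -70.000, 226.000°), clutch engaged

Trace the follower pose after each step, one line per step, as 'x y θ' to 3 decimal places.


-1.000 24.000 -39.000
-1.000 24.000 -39.000
11.000 -12.000 -26.500
11.000 -12.000 -26.500
-2.000 -28.000 98.000
-2.000 -28.000 98.000
10.000 6.000 226.500

step 0: Δleader=(-24.000, -23.000, -21.000°), disengaged; cmd=(0,0,0) → follower holds at (-1.000, 24.000, -39.000°)
step 1: Δleader=(-6.000, -10.000, 33.000°), disengaged; cmd=(0,0,0) → follower holds at (-1.000, 24.000, -39.000°)
step 2: Δleader=(11.000, -17.000, 3.000°), engaged; cmd=(12.000, -36.000, 12.500°) → follower=(11.000, -12.000, -26.500°)
step 3: Δleader=(15.000, 0.000, 22.000°), disengaged; cmd=(0,0,0) → follower holds at (11.000, -12.000, -26.500°)
step 4: Δleader=(-14.000, -7.000, 31.000°), engaged; cmd=(-13.000, -16.000, 124.500°) → follower=(-2.000, -28.000, 98.000°)
step 5: Δleader=(-6.000, 5.000, -26.000°), disengaged; cmd=(0,0,0) → follower holds at (-2.000, -28.000, 98.000°)
step 6: Δleader=(11.000, 18.000, 32.000°), engaged; cmd=(12.000, 34.000, 128.500°) → follower=(10.000, 6.000, 226.500°)


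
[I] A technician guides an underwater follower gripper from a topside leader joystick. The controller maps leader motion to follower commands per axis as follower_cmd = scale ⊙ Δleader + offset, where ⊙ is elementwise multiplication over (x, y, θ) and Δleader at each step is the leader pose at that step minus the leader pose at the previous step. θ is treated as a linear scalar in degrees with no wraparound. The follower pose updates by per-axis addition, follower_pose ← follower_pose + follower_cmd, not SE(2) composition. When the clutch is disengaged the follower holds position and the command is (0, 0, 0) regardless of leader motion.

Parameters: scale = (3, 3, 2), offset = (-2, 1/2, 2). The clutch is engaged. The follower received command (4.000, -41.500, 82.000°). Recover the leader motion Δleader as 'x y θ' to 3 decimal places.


2.000 -14.000 40.000

axis x: (4.000 − -2) / (3) = 2.000
axis y: (-41.500 − 1/2) / (3) = -14.000
axis θ: (82.000 − 2) / (2) = 40.000


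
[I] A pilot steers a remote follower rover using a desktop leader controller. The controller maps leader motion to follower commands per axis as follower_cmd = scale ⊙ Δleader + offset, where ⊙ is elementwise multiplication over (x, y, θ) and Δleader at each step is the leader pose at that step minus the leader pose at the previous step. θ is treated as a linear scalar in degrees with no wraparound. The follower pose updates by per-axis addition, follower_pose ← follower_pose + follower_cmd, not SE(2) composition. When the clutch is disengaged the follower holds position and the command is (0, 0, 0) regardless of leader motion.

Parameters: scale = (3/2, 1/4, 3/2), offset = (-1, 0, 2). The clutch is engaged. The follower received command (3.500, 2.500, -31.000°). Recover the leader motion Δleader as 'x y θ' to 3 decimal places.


axis x: (3.500 − -1) / (3/2) = 3.000
axis y: (2.500 − 0) / (1/4) = 10.000
axis θ: (-31.000 − 2) / (3/2) = -22.000

3.000 10.000 -22.000


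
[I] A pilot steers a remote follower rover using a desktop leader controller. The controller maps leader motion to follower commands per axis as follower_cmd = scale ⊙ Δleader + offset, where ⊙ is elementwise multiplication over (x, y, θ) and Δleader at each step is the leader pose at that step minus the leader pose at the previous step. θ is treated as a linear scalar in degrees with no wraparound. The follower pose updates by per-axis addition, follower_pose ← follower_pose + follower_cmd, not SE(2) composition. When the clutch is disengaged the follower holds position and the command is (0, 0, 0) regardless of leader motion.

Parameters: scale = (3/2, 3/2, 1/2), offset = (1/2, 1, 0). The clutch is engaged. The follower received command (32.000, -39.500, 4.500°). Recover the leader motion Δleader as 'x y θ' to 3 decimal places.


21.000 -27.000 9.000

axis x: (32.000 − 1/2) / (3/2) = 21.000
axis y: (-39.500 − 1) / (3/2) = -27.000
axis θ: (4.500 − 0) / (1/2) = 9.000


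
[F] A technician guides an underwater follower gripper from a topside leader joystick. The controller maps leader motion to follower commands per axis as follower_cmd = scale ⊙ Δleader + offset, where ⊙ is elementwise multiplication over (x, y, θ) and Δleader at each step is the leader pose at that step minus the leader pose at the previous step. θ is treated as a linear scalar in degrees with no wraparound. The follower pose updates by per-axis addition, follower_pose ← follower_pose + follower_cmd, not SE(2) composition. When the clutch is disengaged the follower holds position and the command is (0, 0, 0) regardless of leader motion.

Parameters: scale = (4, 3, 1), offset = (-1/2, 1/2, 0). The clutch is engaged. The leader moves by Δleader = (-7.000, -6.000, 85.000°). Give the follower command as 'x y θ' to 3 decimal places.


axis x: 4·-7.000 + -1/2 = -28.500
axis y: 3·-6.000 + 1/2 = -17.500
axis θ: 1·85.000 + 0 = 85.000

-28.500 -17.500 85.000


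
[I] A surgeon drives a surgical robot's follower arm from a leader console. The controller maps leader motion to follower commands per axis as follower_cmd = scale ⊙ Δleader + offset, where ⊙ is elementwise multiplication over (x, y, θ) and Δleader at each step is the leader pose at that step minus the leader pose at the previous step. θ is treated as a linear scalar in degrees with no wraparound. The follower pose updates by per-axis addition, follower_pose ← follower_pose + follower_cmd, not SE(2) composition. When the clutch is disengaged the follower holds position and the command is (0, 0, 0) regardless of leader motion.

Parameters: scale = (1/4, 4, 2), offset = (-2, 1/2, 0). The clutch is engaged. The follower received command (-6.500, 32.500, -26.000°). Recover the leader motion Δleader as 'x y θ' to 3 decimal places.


-18.000 8.000 -13.000

axis x: (-6.500 − -2) / (1/4) = -18.000
axis y: (32.500 − 1/2) / (4) = 8.000
axis θ: (-26.000 − 0) / (2) = -13.000


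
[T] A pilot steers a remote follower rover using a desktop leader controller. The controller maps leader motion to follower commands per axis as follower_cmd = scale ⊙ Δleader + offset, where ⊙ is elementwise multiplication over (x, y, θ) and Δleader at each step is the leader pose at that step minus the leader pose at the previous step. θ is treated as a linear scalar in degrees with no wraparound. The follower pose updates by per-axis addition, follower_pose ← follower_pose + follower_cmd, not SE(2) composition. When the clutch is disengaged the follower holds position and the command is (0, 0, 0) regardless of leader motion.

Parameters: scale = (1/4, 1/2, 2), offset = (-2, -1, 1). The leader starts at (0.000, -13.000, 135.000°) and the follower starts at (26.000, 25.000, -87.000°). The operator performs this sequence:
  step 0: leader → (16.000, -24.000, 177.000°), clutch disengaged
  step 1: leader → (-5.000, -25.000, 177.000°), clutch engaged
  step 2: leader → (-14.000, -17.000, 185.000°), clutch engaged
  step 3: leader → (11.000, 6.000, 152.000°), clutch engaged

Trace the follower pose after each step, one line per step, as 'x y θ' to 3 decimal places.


step 0: Δleader=(16.000, -11.000, 42.000°), disengaged; cmd=(0,0,0) → follower holds at (26.000, 25.000, -87.000°)
step 1: Δleader=(-21.000, -1.000, 0.000°), engaged; cmd=(-7.250, -1.500, 1.000°) → follower=(18.750, 23.500, -86.000°)
step 2: Δleader=(-9.000, 8.000, 8.000°), engaged; cmd=(-4.250, 3.000, 17.000°) → follower=(14.500, 26.500, -69.000°)
step 3: Δleader=(25.000, 23.000, -33.000°), engaged; cmd=(4.250, 10.500, -65.000°) → follower=(18.750, 37.000, -134.000°)

26.000 25.000 -87.000
18.750 23.500 -86.000
14.500 26.500 -69.000
18.750 37.000 -134.000


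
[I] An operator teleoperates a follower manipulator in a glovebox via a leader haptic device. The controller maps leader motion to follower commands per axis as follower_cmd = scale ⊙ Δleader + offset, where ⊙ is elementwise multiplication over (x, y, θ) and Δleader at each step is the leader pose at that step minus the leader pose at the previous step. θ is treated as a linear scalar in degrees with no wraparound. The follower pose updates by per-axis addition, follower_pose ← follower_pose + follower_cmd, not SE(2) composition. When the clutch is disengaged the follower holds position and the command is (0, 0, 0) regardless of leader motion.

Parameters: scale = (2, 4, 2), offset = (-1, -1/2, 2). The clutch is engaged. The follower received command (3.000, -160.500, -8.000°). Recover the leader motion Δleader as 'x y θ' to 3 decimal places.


axis x: (3.000 − -1) / (2) = 2.000
axis y: (-160.500 − -1/2) / (4) = -40.000
axis θ: (-8.000 − 2) / (2) = -5.000

2.000 -40.000 -5.000


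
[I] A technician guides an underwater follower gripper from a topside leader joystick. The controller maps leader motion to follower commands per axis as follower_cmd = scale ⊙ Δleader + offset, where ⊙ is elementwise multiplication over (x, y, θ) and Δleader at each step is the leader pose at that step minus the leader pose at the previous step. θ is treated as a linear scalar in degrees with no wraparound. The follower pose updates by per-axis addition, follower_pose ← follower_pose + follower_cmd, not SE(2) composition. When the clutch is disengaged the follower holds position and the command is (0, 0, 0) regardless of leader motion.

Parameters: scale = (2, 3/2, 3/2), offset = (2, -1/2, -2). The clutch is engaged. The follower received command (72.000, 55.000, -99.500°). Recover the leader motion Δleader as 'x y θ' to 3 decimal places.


35.000 37.000 -65.000

axis x: (72.000 − 2) / (2) = 35.000
axis y: (55.000 − -1/2) / (3/2) = 37.000
axis θ: (-99.500 − -2) / (3/2) = -65.000


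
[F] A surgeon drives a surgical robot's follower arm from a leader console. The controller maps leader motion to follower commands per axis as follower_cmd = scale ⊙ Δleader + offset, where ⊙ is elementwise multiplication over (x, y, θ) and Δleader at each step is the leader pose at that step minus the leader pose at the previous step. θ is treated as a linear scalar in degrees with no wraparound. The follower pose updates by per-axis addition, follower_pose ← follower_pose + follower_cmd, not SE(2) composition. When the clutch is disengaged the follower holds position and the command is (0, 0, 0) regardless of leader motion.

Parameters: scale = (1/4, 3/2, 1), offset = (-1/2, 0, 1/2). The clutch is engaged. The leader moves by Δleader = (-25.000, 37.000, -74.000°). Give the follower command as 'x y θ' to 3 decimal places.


-6.750 55.500 -73.500

axis x: 1/4·-25.000 + -1/2 = -6.750
axis y: 3/2·37.000 + 0 = 55.500
axis θ: 1·-74.000 + 1/2 = -73.500


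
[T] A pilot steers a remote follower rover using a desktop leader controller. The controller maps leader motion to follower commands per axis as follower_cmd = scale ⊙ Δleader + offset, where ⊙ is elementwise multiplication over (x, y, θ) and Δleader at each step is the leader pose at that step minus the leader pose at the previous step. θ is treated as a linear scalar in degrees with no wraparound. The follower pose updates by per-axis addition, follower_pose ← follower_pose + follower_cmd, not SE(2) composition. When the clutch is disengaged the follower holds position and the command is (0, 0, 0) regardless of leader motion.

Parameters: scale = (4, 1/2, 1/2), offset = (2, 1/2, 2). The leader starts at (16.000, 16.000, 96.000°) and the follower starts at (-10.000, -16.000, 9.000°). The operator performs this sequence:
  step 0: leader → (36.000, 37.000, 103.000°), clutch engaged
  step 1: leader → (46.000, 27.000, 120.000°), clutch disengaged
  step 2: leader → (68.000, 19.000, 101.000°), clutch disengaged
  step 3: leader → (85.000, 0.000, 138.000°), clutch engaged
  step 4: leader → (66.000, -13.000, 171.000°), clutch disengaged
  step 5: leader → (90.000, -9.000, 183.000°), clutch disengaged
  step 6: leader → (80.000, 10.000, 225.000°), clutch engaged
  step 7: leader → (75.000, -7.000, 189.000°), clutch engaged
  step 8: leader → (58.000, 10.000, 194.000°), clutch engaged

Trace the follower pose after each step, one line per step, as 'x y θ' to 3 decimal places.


72.000 -5.000 14.500
72.000 -5.000 14.500
72.000 -5.000 14.500
142.000 -14.000 35.000
142.000 -14.000 35.000
142.000 -14.000 35.000
104.000 -4.000 58.000
86.000 -12.000 42.000
20.000 -3.000 46.500

step 0: Δleader=(20.000, 21.000, 7.000°), engaged; cmd=(82.000, 11.000, 5.500°) → follower=(72.000, -5.000, 14.500°)
step 1: Δleader=(10.000, -10.000, 17.000°), disengaged; cmd=(0,0,0) → follower holds at (72.000, -5.000, 14.500°)
step 2: Δleader=(22.000, -8.000, -19.000°), disengaged; cmd=(0,0,0) → follower holds at (72.000, -5.000, 14.500°)
step 3: Δleader=(17.000, -19.000, 37.000°), engaged; cmd=(70.000, -9.000, 20.500°) → follower=(142.000, -14.000, 35.000°)
step 4: Δleader=(-19.000, -13.000, 33.000°), disengaged; cmd=(0,0,0) → follower holds at (142.000, -14.000, 35.000°)
step 5: Δleader=(24.000, 4.000, 12.000°), disengaged; cmd=(0,0,0) → follower holds at (142.000, -14.000, 35.000°)
step 6: Δleader=(-10.000, 19.000, 42.000°), engaged; cmd=(-38.000, 10.000, 23.000°) → follower=(104.000, -4.000, 58.000°)
step 7: Δleader=(-5.000, -17.000, -36.000°), engaged; cmd=(-18.000, -8.000, -16.000°) → follower=(86.000, -12.000, 42.000°)
step 8: Δleader=(-17.000, 17.000, 5.000°), engaged; cmd=(-66.000, 9.000, 4.500°) → follower=(20.000, -3.000, 46.500°)
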